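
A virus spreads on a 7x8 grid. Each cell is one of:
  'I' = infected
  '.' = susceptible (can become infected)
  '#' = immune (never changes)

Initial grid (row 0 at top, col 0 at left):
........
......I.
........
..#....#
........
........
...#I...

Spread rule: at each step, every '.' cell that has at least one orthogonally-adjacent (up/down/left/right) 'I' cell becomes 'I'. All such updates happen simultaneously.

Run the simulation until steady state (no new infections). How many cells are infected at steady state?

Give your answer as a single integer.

Answer: 53

Derivation:
Step 0 (initial): 2 infected
Step 1: +6 new -> 8 infected
Step 2: +10 new -> 18 infected
Step 3: +11 new -> 29 infected
Step 4: +9 new -> 38 infected
Step 5: +6 new -> 44 infected
Step 6: +6 new -> 50 infected
Step 7: +3 new -> 53 infected
Step 8: +0 new -> 53 infected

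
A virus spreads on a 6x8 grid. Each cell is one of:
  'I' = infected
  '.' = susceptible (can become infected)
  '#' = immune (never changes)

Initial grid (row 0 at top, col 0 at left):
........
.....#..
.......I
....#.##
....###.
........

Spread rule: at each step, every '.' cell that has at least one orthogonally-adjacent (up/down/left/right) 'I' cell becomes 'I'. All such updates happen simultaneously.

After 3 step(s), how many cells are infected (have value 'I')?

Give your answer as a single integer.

Step 0 (initial): 1 infected
Step 1: +2 new -> 3 infected
Step 2: +3 new -> 6 infected
Step 3: +3 new -> 9 infected

Answer: 9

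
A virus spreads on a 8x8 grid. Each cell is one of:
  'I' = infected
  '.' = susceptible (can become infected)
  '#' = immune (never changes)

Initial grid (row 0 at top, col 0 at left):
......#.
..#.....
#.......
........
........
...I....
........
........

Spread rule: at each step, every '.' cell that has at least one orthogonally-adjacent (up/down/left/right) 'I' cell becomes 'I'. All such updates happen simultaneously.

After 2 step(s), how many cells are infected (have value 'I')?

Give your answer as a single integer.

Step 0 (initial): 1 infected
Step 1: +4 new -> 5 infected
Step 2: +8 new -> 13 infected

Answer: 13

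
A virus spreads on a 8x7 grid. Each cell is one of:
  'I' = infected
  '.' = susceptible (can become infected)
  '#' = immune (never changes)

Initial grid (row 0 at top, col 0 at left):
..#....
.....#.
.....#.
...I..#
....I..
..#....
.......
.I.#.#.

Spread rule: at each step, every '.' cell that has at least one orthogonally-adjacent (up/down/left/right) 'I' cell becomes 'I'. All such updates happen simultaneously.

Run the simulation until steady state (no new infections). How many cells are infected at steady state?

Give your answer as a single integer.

Step 0 (initial): 3 infected
Step 1: +9 new -> 12 infected
Step 2: +13 new -> 25 infected
Step 3: +11 new -> 36 infected
Step 4: +5 new -> 41 infected
Step 5: +4 new -> 45 infected
Step 6: +2 new -> 47 infected
Step 7: +1 new -> 48 infected
Step 8: +1 new -> 49 infected
Step 9: +0 new -> 49 infected

Answer: 49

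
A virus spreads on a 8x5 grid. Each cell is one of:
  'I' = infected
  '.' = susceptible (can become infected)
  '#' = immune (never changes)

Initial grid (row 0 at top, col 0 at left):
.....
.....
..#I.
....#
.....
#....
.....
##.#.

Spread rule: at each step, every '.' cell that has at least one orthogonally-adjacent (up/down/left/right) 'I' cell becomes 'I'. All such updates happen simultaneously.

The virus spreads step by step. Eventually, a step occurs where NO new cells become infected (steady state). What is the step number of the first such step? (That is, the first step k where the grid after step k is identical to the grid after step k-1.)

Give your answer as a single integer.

Step 0 (initial): 1 infected
Step 1: +3 new -> 4 infected
Step 2: +5 new -> 9 infected
Step 3: +7 new -> 16 infected
Step 4: +8 new -> 24 infected
Step 5: +6 new -> 30 infected
Step 6: +3 new -> 33 infected
Step 7: +1 new -> 34 infected
Step 8: +0 new -> 34 infected

Answer: 8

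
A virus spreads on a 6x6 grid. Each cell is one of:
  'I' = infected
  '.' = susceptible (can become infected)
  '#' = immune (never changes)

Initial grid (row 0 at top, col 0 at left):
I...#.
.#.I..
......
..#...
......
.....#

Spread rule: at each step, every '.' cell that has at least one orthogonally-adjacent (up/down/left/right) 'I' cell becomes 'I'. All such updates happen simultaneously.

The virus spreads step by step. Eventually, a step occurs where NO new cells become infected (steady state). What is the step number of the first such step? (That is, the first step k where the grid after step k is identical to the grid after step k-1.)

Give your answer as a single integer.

Step 0 (initial): 2 infected
Step 1: +6 new -> 8 infected
Step 2: +6 new -> 14 infected
Step 3: +6 new -> 20 infected
Step 4: +6 new -> 26 infected
Step 5: +5 new -> 31 infected
Step 6: +1 new -> 32 infected
Step 7: +0 new -> 32 infected

Answer: 7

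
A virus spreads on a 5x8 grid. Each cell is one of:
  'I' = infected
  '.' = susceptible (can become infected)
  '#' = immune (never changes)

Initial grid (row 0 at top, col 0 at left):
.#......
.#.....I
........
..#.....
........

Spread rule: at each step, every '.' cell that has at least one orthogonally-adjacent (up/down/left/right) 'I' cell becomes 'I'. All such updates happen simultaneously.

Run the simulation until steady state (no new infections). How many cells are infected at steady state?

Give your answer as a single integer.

Answer: 37

Derivation:
Step 0 (initial): 1 infected
Step 1: +3 new -> 4 infected
Step 2: +4 new -> 8 infected
Step 3: +5 new -> 13 infected
Step 4: +5 new -> 18 infected
Step 5: +5 new -> 23 infected
Step 6: +4 new -> 27 infected
Step 7: +2 new -> 29 infected
Step 8: +3 new -> 32 infected
Step 9: +3 new -> 35 infected
Step 10: +2 new -> 37 infected
Step 11: +0 new -> 37 infected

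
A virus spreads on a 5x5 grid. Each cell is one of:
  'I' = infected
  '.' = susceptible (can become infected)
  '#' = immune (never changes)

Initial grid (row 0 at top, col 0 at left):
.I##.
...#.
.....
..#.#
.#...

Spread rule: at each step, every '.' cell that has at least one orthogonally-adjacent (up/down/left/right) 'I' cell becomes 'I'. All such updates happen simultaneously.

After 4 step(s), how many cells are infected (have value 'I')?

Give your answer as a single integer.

Step 0 (initial): 1 infected
Step 1: +2 new -> 3 infected
Step 2: +3 new -> 6 infected
Step 3: +3 new -> 9 infected
Step 4: +2 new -> 11 infected

Answer: 11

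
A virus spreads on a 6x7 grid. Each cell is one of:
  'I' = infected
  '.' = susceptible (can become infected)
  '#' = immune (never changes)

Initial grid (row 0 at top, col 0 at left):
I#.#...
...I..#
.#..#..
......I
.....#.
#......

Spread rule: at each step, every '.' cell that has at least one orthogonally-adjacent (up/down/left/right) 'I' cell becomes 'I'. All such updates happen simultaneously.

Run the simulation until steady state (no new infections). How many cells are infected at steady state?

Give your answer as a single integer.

Answer: 35

Derivation:
Step 0 (initial): 3 infected
Step 1: +7 new -> 10 infected
Step 2: +10 new -> 20 infected
Step 3: +6 new -> 26 infected
Step 4: +6 new -> 32 infected
Step 5: +2 new -> 34 infected
Step 6: +1 new -> 35 infected
Step 7: +0 new -> 35 infected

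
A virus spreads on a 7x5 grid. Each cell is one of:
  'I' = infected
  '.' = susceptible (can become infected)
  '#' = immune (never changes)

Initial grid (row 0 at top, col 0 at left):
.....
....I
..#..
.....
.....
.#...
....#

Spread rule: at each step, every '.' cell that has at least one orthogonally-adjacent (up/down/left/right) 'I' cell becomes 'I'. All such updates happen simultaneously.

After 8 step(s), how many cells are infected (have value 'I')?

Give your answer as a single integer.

Answer: 31

Derivation:
Step 0 (initial): 1 infected
Step 1: +3 new -> 4 infected
Step 2: +4 new -> 8 infected
Step 3: +4 new -> 12 infected
Step 4: +6 new -> 18 infected
Step 5: +5 new -> 23 infected
Step 6: +4 new -> 27 infected
Step 7: +2 new -> 29 infected
Step 8: +2 new -> 31 infected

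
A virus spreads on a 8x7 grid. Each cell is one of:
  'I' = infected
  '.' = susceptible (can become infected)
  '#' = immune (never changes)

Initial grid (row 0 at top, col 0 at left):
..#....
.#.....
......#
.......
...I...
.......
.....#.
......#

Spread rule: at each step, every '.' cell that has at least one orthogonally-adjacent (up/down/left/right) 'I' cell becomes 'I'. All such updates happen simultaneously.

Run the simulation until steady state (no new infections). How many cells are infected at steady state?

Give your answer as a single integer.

Step 0 (initial): 1 infected
Step 1: +4 new -> 5 infected
Step 2: +8 new -> 13 infected
Step 3: +12 new -> 25 infected
Step 4: +12 new -> 37 infected
Step 5: +7 new -> 44 infected
Step 6: +4 new -> 48 infected
Step 7: +2 new -> 50 infected
Step 8: +1 new -> 51 infected
Step 9: +0 new -> 51 infected

Answer: 51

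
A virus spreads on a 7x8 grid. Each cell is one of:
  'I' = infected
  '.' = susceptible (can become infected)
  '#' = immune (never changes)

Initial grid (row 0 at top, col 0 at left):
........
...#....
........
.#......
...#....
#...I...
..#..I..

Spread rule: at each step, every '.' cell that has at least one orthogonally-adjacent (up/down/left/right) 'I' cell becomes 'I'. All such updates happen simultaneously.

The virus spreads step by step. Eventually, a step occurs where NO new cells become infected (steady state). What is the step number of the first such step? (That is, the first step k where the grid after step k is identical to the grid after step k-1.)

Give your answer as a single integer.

Answer: 10

Derivation:
Step 0 (initial): 2 infected
Step 1: +5 new -> 7 infected
Step 2: +6 new -> 13 infected
Step 3: +7 new -> 20 infected
Step 4: +8 new -> 28 infected
Step 5: +7 new -> 35 infected
Step 6: +7 new -> 42 infected
Step 7: +5 new -> 47 infected
Step 8: +3 new -> 50 infected
Step 9: +1 new -> 51 infected
Step 10: +0 new -> 51 infected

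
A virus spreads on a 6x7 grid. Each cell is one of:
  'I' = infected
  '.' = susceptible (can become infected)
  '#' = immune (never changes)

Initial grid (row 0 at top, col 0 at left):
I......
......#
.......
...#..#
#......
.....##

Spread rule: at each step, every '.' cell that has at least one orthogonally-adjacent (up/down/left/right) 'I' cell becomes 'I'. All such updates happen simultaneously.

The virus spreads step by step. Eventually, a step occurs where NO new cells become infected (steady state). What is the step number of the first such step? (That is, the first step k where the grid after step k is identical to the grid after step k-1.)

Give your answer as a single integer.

Step 0 (initial): 1 infected
Step 1: +2 new -> 3 infected
Step 2: +3 new -> 6 infected
Step 3: +4 new -> 10 infected
Step 4: +4 new -> 14 infected
Step 5: +5 new -> 19 infected
Step 6: +5 new -> 24 infected
Step 7: +5 new -> 29 infected
Step 8: +4 new -> 33 infected
Step 9: +2 new -> 35 infected
Step 10: +1 new -> 36 infected
Step 11: +0 new -> 36 infected

Answer: 11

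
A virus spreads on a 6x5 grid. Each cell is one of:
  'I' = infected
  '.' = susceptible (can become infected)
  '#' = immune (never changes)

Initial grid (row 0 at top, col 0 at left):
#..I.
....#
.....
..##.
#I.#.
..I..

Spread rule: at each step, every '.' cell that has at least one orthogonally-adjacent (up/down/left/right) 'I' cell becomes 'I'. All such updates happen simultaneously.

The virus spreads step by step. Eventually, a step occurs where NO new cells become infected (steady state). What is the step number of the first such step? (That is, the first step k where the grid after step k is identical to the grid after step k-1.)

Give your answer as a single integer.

Answer: 5

Derivation:
Step 0 (initial): 3 infected
Step 1: +7 new -> 10 infected
Step 2: +7 new -> 17 infected
Step 3: +5 new -> 22 infected
Step 4: +2 new -> 24 infected
Step 5: +0 new -> 24 infected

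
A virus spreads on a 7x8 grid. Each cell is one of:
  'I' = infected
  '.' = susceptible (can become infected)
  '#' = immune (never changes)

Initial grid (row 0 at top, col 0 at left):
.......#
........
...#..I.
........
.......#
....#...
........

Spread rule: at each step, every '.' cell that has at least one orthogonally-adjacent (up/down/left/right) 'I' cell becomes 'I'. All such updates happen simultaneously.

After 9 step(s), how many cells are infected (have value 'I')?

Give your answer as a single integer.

Step 0 (initial): 1 infected
Step 1: +4 new -> 5 infected
Step 2: +7 new -> 12 infected
Step 3: +5 new -> 17 infected
Step 4: +7 new -> 24 infected
Step 5: +6 new -> 30 infected
Step 6: +7 new -> 37 infected
Step 7: +7 new -> 44 infected
Step 8: +5 new -> 49 infected
Step 9: +2 new -> 51 infected

Answer: 51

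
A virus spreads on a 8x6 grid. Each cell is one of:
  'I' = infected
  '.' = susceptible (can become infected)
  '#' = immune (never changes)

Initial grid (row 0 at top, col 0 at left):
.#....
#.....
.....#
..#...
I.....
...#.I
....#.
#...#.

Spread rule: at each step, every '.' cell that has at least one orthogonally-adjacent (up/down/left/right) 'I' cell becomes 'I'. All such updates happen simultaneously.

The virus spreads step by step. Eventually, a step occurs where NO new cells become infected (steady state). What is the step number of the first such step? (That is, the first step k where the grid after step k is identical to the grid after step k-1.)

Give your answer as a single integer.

Step 0 (initial): 2 infected
Step 1: +6 new -> 8 infected
Step 2: +8 new -> 16 infected
Step 3: +5 new -> 21 infected
Step 4: +6 new -> 27 infected
Step 5: +5 new -> 32 infected
Step 6: +5 new -> 37 infected
Step 7: +2 new -> 39 infected
Step 8: +0 new -> 39 infected

Answer: 8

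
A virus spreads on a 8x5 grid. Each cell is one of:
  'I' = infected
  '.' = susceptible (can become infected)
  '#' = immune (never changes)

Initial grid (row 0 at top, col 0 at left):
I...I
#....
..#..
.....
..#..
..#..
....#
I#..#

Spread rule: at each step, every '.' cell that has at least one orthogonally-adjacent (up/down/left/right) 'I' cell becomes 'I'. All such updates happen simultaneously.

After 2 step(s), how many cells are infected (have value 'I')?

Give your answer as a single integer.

Step 0 (initial): 3 infected
Step 1: +4 new -> 7 infected
Step 2: +6 new -> 13 infected

Answer: 13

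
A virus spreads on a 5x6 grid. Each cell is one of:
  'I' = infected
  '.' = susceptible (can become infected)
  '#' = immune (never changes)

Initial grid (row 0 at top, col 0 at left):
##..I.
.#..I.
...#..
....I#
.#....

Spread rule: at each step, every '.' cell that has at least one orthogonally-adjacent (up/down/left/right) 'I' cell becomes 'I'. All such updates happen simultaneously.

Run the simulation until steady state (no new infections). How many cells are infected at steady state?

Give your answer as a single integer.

Step 0 (initial): 3 infected
Step 1: +7 new -> 10 infected
Step 2: +6 new -> 16 infected
Step 3: +3 new -> 19 infected
Step 4: +2 new -> 21 infected
Step 5: +2 new -> 23 infected
Step 6: +1 new -> 24 infected
Step 7: +0 new -> 24 infected

Answer: 24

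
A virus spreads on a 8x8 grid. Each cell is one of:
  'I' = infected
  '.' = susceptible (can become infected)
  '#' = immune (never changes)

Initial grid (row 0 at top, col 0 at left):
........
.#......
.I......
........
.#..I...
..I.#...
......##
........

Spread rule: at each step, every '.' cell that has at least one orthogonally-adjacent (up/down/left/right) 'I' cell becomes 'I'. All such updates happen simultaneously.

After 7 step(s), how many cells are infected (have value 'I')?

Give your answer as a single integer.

Answer: 59

Derivation:
Step 0 (initial): 3 infected
Step 1: +10 new -> 13 infected
Step 2: +14 new -> 27 infected
Step 3: +14 new -> 41 infected
Step 4: +10 new -> 51 infected
Step 5: +4 new -> 55 infected
Step 6: +3 new -> 58 infected
Step 7: +1 new -> 59 infected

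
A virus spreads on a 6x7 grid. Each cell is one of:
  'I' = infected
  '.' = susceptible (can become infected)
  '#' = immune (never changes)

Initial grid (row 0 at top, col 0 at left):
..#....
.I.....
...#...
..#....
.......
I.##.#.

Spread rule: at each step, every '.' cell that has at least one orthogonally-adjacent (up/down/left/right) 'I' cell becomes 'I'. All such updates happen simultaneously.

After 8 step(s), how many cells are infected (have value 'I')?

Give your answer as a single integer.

Step 0 (initial): 2 infected
Step 1: +6 new -> 8 infected
Step 2: +7 new -> 15 infected
Step 3: +3 new -> 18 infected
Step 4: +4 new -> 22 infected
Step 5: +6 new -> 28 infected
Step 6: +5 new -> 33 infected
Step 7: +2 new -> 35 infected
Step 8: +1 new -> 36 infected

Answer: 36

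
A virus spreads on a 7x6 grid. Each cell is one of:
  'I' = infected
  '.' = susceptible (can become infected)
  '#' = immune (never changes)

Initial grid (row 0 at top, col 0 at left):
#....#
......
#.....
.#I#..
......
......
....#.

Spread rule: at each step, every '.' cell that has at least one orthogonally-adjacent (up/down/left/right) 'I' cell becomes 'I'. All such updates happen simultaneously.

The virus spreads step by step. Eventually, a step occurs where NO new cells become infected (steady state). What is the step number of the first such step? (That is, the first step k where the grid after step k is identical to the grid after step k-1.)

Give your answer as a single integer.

Step 0 (initial): 1 infected
Step 1: +2 new -> 3 infected
Step 2: +6 new -> 9 infected
Step 3: +9 new -> 18 infected
Step 4: +12 new -> 30 infected
Step 5: +5 new -> 35 infected
Step 6: +1 new -> 36 infected
Step 7: +0 new -> 36 infected

Answer: 7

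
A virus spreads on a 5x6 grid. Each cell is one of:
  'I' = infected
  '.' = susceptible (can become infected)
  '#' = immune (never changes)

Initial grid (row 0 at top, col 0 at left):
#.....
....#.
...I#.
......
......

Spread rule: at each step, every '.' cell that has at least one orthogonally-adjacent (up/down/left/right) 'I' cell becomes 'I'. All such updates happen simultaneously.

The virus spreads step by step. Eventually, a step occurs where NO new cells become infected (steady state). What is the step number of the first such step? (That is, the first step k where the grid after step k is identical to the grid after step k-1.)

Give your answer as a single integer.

Step 0 (initial): 1 infected
Step 1: +3 new -> 4 infected
Step 2: +6 new -> 10 infected
Step 3: +8 new -> 18 infected
Step 4: +7 new -> 25 infected
Step 5: +2 new -> 27 infected
Step 6: +0 new -> 27 infected

Answer: 6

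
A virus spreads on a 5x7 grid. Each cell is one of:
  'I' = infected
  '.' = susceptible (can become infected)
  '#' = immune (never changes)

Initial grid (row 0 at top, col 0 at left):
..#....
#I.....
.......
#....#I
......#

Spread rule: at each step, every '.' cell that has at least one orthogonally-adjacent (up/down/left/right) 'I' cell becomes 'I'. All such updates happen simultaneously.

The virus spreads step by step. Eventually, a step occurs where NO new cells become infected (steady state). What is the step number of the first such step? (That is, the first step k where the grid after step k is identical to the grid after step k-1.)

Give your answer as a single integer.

Step 0 (initial): 2 infected
Step 1: +4 new -> 6 infected
Step 2: +7 new -> 13 infected
Step 3: +8 new -> 21 infected
Step 4: +6 new -> 27 infected
Step 5: +2 new -> 29 infected
Step 6: +1 new -> 30 infected
Step 7: +0 new -> 30 infected

Answer: 7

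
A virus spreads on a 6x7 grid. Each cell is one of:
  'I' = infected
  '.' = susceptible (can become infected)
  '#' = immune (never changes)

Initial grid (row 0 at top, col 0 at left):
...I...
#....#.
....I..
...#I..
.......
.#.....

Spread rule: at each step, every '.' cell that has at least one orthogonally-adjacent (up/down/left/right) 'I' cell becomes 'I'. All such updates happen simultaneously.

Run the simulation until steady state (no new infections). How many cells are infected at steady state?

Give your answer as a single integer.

Step 0 (initial): 3 infected
Step 1: +8 new -> 11 infected
Step 2: +9 new -> 20 infected
Step 3: +10 new -> 30 infected
Step 4: +5 new -> 35 infected
Step 5: +2 new -> 37 infected
Step 6: +1 new -> 38 infected
Step 7: +0 new -> 38 infected

Answer: 38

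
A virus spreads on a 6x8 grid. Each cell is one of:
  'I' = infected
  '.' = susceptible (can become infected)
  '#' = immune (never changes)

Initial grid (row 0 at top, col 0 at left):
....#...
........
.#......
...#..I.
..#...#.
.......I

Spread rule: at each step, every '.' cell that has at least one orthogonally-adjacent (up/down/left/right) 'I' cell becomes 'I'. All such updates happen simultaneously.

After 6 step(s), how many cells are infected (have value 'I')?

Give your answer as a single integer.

Step 0 (initial): 2 infected
Step 1: +5 new -> 7 infected
Step 2: +6 new -> 13 infected
Step 3: +6 new -> 19 infected
Step 4: +6 new -> 25 infected
Step 5: +3 new -> 28 infected
Step 6: +4 new -> 32 infected

Answer: 32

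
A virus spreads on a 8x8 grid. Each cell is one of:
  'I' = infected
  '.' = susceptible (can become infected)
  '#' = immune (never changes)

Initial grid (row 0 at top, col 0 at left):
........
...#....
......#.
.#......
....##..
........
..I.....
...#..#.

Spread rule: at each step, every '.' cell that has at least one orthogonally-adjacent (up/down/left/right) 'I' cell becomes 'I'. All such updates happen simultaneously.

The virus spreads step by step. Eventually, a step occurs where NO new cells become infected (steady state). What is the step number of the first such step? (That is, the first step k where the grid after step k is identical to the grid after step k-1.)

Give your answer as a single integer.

Answer: 12

Derivation:
Step 0 (initial): 1 infected
Step 1: +4 new -> 5 infected
Step 2: +6 new -> 11 infected
Step 3: +8 new -> 19 infected
Step 4: +6 new -> 25 infected
Step 5: +7 new -> 32 infected
Step 6: +8 new -> 40 infected
Step 7: +7 new -> 47 infected
Step 8: +4 new -> 51 infected
Step 9: +3 new -> 54 infected
Step 10: +2 new -> 56 infected
Step 11: +1 new -> 57 infected
Step 12: +0 new -> 57 infected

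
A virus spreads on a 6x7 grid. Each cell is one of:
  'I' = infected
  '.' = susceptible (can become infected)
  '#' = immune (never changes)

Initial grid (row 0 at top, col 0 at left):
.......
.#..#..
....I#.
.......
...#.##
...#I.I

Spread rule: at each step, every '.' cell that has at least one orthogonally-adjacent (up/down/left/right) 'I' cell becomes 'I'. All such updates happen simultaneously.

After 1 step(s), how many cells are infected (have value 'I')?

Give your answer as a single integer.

Step 0 (initial): 3 infected
Step 1: +4 new -> 7 infected

Answer: 7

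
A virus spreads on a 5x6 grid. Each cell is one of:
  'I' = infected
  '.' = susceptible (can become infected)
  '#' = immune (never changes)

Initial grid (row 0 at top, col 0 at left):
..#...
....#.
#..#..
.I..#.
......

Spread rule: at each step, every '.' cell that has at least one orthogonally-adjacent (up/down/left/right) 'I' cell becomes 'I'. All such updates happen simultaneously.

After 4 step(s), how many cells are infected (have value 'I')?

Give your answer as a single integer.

Step 0 (initial): 1 infected
Step 1: +4 new -> 5 infected
Step 2: +5 new -> 10 infected
Step 3: +4 new -> 14 infected
Step 4: +3 new -> 17 infected

Answer: 17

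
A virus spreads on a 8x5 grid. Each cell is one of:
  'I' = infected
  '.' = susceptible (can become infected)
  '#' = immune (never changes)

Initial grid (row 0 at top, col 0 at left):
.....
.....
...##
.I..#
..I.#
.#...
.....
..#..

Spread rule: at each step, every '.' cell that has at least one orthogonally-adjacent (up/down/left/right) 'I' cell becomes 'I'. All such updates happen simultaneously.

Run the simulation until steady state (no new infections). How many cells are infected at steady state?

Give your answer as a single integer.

Step 0 (initial): 2 infected
Step 1: +6 new -> 8 infected
Step 2: +7 new -> 15 infected
Step 3: +7 new -> 22 infected
Step 4: +7 new -> 29 infected
Step 5: +4 new -> 33 infected
Step 6: +1 new -> 34 infected
Step 7: +0 new -> 34 infected

Answer: 34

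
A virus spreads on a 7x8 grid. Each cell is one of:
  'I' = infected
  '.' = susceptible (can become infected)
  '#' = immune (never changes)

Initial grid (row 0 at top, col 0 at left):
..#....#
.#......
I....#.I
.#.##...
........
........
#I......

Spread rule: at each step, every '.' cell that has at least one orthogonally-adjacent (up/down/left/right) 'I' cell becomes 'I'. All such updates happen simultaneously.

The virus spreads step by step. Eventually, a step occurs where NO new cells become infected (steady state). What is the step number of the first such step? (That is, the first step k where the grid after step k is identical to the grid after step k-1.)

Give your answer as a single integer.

Step 0 (initial): 3 infected
Step 1: +8 new -> 11 infected
Step 2: +10 new -> 21 infected
Step 3: +12 new -> 33 infected
Step 4: +10 new -> 43 infected
Step 5: +5 new -> 48 infected
Step 6: +0 new -> 48 infected

Answer: 6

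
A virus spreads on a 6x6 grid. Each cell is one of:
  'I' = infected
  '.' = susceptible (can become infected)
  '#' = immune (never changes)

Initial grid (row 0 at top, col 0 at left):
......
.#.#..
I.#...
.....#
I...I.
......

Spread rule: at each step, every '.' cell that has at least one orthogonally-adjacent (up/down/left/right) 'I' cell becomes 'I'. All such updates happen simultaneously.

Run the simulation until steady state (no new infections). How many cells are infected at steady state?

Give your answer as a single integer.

Answer: 32

Derivation:
Step 0 (initial): 3 infected
Step 1: +9 new -> 12 infected
Step 2: +8 new -> 20 infected
Step 3: +6 new -> 26 infected
Step 4: +3 new -> 29 infected
Step 5: +3 new -> 32 infected
Step 6: +0 new -> 32 infected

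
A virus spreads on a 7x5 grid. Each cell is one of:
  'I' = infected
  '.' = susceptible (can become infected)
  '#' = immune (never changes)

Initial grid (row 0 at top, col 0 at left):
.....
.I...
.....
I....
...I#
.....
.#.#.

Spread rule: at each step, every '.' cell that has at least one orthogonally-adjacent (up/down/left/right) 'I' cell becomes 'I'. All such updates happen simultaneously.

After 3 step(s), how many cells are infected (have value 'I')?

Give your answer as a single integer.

Answer: 31

Derivation:
Step 0 (initial): 3 infected
Step 1: +10 new -> 13 infected
Step 2: +11 new -> 24 infected
Step 3: +7 new -> 31 infected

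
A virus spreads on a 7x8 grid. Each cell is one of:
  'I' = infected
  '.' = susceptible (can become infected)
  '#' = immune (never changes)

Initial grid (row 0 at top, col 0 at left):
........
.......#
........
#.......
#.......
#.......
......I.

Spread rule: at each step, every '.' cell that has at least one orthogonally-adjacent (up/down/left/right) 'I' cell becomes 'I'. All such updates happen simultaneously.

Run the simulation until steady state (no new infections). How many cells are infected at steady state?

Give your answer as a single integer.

Answer: 52

Derivation:
Step 0 (initial): 1 infected
Step 1: +3 new -> 4 infected
Step 2: +4 new -> 8 infected
Step 3: +5 new -> 13 infected
Step 4: +6 new -> 19 infected
Step 5: +7 new -> 26 infected
Step 6: +7 new -> 33 infected
Step 7: +6 new -> 39 infected
Step 8: +4 new -> 43 infected
Step 9: +3 new -> 46 infected
Step 10: +3 new -> 49 infected
Step 11: +2 new -> 51 infected
Step 12: +1 new -> 52 infected
Step 13: +0 new -> 52 infected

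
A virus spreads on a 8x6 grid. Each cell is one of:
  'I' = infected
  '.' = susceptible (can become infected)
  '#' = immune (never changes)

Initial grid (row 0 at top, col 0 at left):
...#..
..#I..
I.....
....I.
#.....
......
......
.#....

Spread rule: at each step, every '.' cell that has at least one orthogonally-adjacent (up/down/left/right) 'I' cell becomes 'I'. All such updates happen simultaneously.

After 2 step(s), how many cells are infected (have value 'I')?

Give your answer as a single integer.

Answer: 23

Derivation:
Step 0 (initial): 3 infected
Step 1: +9 new -> 12 infected
Step 2: +11 new -> 23 infected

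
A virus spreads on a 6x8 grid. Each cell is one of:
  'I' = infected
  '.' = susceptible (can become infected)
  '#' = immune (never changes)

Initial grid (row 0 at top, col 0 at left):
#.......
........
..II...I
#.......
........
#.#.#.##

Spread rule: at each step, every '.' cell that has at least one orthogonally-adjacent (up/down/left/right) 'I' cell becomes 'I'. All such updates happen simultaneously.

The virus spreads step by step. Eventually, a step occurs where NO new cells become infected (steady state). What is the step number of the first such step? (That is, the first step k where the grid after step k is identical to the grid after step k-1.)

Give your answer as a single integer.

Step 0 (initial): 3 infected
Step 1: +9 new -> 12 infected
Step 2: +14 new -> 26 infected
Step 3: +10 new -> 36 infected
Step 4: +4 new -> 40 infected
Step 5: +1 new -> 41 infected
Step 6: +0 new -> 41 infected

Answer: 6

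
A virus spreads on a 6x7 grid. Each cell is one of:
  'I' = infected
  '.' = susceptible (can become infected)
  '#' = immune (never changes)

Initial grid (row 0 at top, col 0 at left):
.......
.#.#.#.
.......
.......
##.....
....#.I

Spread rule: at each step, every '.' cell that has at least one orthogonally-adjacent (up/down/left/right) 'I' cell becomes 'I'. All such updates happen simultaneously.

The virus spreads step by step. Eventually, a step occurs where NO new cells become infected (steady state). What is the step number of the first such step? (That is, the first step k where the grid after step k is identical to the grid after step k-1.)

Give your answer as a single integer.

Answer: 12

Derivation:
Step 0 (initial): 1 infected
Step 1: +2 new -> 3 infected
Step 2: +2 new -> 5 infected
Step 3: +3 new -> 8 infected
Step 4: +4 new -> 12 infected
Step 5: +5 new -> 17 infected
Step 6: +5 new -> 22 infected
Step 7: +4 new -> 26 infected
Step 8: +5 new -> 31 infected
Step 9: +2 new -> 33 infected
Step 10: +2 new -> 35 infected
Step 11: +1 new -> 36 infected
Step 12: +0 new -> 36 infected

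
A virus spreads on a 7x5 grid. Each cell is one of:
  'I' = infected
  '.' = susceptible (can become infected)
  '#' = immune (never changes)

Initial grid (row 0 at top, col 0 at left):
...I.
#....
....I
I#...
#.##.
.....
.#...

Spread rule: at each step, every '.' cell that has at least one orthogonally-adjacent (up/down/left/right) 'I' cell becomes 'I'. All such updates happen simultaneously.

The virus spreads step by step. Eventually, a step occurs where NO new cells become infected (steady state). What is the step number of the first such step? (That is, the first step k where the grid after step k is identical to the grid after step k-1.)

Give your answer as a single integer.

Answer: 9

Derivation:
Step 0 (initial): 3 infected
Step 1: +7 new -> 10 infected
Step 2: +6 new -> 16 infected
Step 3: +4 new -> 20 infected
Step 4: +2 new -> 22 infected
Step 5: +2 new -> 24 infected
Step 6: +2 new -> 26 infected
Step 7: +2 new -> 28 infected
Step 8: +1 new -> 29 infected
Step 9: +0 new -> 29 infected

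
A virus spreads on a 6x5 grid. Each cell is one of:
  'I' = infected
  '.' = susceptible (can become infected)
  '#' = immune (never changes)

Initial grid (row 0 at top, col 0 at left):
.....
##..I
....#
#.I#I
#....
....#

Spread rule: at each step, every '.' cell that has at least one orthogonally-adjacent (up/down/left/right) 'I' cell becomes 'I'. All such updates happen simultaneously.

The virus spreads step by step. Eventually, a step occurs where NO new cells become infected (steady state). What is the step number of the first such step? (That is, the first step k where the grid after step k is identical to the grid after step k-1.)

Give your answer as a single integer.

Answer: 6

Derivation:
Step 0 (initial): 3 infected
Step 1: +6 new -> 9 infected
Step 2: +7 new -> 16 infected
Step 3: +4 new -> 20 infected
Step 4: +2 new -> 22 infected
Step 5: +1 new -> 23 infected
Step 6: +0 new -> 23 infected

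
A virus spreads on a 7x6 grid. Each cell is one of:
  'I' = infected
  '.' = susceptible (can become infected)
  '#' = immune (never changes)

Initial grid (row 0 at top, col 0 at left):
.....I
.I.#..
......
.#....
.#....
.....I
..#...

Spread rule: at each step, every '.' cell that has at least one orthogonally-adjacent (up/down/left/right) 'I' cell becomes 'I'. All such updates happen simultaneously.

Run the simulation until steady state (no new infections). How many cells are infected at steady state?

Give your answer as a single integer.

Answer: 38

Derivation:
Step 0 (initial): 3 infected
Step 1: +9 new -> 12 infected
Step 2: +11 new -> 23 infected
Step 3: +8 new -> 31 infected
Step 4: +4 new -> 35 infected
Step 5: +2 new -> 37 infected
Step 6: +1 new -> 38 infected
Step 7: +0 new -> 38 infected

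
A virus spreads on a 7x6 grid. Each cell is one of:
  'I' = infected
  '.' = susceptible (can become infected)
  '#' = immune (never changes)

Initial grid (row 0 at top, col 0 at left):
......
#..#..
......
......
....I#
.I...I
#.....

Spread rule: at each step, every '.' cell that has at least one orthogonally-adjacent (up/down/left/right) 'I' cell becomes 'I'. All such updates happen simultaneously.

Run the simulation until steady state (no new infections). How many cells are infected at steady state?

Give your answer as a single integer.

Answer: 38

Derivation:
Step 0 (initial): 3 infected
Step 1: +8 new -> 11 infected
Step 2: +9 new -> 20 infected
Step 3: +7 new -> 27 infected
Step 4: +5 new -> 32 infected
Step 5: +4 new -> 36 infected
Step 6: +2 new -> 38 infected
Step 7: +0 new -> 38 infected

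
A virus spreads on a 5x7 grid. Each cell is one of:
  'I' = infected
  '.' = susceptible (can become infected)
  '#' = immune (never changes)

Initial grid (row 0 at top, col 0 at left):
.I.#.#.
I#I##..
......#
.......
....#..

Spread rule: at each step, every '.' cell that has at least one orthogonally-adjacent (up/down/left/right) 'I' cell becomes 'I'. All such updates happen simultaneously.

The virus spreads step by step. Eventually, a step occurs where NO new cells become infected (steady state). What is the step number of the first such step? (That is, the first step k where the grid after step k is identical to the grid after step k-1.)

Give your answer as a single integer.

Answer: 8

Derivation:
Step 0 (initial): 3 infected
Step 1: +4 new -> 7 infected
Step 2: +4 new -> 11 infected
Step 3: +5 new -> 16 infected
Step 4: +4 new -> 20 infected
Step 5: +2 new -> 22 infected
Step 6: +3 new -> 25 infected
Step 7: +2 new -> 27 infected
Step 8: +0 new -> 27 infected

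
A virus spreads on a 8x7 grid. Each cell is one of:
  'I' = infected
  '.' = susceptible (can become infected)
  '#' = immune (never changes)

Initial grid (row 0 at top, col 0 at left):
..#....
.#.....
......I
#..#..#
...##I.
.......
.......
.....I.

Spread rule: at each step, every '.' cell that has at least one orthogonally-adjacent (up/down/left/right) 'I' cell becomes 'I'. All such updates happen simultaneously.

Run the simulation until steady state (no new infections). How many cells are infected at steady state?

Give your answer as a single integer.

Answer: 49

Derivation:
Step 0 (initial): 3 infected
Step 1: +8 new -> 11 infected
Step 2: +9 new -> 20 infected
Step 3: +6 new -> 26 infected
Step 4: +6 new -> 32 infected
Step 5: +8 new -> 40 infected
Step 6: +5 new -> 45 infected
Step 7: +2 new -> 47 infected
Step 8: +1 new -> 48 infected
Step 9: +1 new -> 49 infected
Step 10: +0 new -> 49 infected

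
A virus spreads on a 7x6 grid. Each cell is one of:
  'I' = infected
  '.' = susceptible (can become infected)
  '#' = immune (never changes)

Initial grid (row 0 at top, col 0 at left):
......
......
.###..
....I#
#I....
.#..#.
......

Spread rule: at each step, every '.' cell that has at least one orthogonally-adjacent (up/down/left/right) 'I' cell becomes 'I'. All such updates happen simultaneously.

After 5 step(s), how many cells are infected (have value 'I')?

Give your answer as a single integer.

Step 0 (initial): 2 infected
Step 1: +5 new -> 7 infected
Step 2: +7 new -> 14 infected
Step 3: +7 new -> 21 infected
Step 4: +7 new -> 28 infected
Step 5: +5 new -> 33 infected

Answer: 33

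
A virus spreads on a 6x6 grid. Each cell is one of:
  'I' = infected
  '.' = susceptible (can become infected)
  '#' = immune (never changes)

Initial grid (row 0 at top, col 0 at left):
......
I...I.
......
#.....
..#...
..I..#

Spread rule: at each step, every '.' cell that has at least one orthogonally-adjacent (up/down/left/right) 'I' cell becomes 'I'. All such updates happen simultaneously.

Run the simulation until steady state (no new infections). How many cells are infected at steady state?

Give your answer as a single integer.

Answer: 33

Derivation:
Step 0 (initial): 3 infected
Step 1: +9 new -> 12 infected
Step 2: +12 new -> 24 infected
Step 3: +7 new -> 31 infected
Step 4: +2 new -> 33 infected
Step 5: +0 new -> 33 infected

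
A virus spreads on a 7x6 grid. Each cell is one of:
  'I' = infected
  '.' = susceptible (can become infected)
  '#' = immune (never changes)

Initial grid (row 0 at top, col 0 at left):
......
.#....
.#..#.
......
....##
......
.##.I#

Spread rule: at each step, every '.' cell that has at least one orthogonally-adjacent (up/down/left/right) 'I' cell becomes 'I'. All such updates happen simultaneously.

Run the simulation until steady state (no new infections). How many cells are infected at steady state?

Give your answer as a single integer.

Answer: 34

Derivation:
Step 0 (initial): 1 infected
Step 1: +2 new -> 3 infected
Step 2: +2 new -> 5 infected
Step 3: +2 new -> 7 infected
Step 4: +3 new -> 10 infected
Step 5: +5 new -> 15 infected
Step 6: +6 new -> 21 infected
Step 7: +5 new -> 26 infected
Step 8: +4 new -> 30 infected
Step 9: +3 new -> 33 infected
Step 10: +1 new -> 34 infected
Step 11: +0 new -> 34 infected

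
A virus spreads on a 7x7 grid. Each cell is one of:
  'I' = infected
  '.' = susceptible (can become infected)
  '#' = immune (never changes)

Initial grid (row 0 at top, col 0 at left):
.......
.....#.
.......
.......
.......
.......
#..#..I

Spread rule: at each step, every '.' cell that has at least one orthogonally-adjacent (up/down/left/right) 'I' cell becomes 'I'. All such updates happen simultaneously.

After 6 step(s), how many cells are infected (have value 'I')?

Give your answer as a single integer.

Step 0 (initial): 1 infected
Step 1: +2 new -> 3 infected
Step 2: +3 new -> 6 infected
Step 3: +3 new -> 9 infected
Step 4: +4 new -> 13 infected
Step 5: +5 new -> 18 infected
Step 6: +6 new -> 24 infected

Answer: 24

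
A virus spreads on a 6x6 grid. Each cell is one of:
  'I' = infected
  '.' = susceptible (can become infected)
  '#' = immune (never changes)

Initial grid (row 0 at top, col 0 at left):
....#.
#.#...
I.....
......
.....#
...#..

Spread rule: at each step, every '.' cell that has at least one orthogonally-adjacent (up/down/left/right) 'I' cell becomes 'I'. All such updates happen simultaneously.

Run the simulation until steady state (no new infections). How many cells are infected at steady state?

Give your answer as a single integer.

Step 0 (initial): 1 infected
Step 1: +2 new -> 3 infected
Step 2: +4 new -> 7 infected
Step 3: +5 new -> 12 infected
Step 4: +7 new -> 19 infected
Step 5: +6 new -> 25 infected
Step 6: +3 new -> 28 infected
Step 7: +2 new -> 30 infected
Step 8: +1 new -> 31 infected
Step 9: +0 new -> 31 infected

Answer: 31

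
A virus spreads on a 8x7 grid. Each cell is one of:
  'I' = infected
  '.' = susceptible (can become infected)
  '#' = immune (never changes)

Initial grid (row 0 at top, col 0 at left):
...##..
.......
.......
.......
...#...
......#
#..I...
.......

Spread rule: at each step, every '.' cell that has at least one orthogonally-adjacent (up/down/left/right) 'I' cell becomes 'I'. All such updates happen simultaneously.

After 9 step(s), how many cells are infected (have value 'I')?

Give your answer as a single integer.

Answer: 51

Derivation:
Step 0 (initial): 1 infected
Step 1: +4 new -> 5 infected
Step 2: +6 new -> 11 infected
Step 3: +7 new -> 18 infected
Step 4: +7 new -> 25 infected
Step 5: +7 new -> 32 infected
Step 6: +7 new -> 39 infected
Step 7: +6 new -> 45 infected
Step 8: +4 new -> 49 infected
Step 9: +2 new -> 51 infected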